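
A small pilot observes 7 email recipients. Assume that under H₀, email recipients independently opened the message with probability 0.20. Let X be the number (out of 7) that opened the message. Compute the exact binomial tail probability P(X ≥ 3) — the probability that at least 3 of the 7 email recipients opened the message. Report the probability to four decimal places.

X is binomial with n = 7 and p = 0.20.
P(X ≥ 3) = Σ_{j=3}^{7} C(7,j)·0.20^j·0.80^{7−j}.
= 0.114688 + 0.028672 + 0.004301 + 0.000358 + 0.000013 = 0.1480.

P = 0.1480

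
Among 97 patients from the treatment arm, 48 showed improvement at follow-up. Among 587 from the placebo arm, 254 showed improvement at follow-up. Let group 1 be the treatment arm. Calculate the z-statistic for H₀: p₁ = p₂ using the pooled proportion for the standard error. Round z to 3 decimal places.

z = 1.142

Sample proportions: p̂₁ = 48/97 = 0.49485 and p̂₂ = 254/587 = 0.43271.
Pooled p̂ = (48+254)/(97+587) = 302/684 = 0.44152.
Pooled SE = √[0.2465801·0.01201286] ≈ 0.054425.
z = (p̂₁ − p̂₂)/SE = (0.49485 − 0.43271)/0.054425 = 0.06214/0.054425 = 1.142.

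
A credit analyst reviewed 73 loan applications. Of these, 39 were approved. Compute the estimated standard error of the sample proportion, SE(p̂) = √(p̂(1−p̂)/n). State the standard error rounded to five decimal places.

p̂ = 39/73 = 0.53425.
p̂(1−p̂) = 0.248827.
SE = √(0.248827/73) = √0.003408589 = 0.05838.

SE = 0.05838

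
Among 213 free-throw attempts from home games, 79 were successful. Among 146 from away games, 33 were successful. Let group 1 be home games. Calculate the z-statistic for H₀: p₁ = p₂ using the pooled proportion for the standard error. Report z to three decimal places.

p̂₁ = 79/213 = 0.37089, p̂₂ = 33/146 = 0.22603.
Pooled p̂ = (79+33)/(213+146) = 112/359 = 0.31198.
Pooled SE = √[0.2146476·0.01154415] ≈ 0.049779.
z = 0.14486/0.049779 = 2.910.

z = 2.910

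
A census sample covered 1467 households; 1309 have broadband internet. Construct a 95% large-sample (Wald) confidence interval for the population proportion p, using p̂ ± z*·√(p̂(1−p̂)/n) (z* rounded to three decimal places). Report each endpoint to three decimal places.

Sample proportion p̂ = 1309/1467 = 0.89230.
SE(p̂) = √(0.89230·0.10770/1467) = 0.008094.
For 95% confidence, z* = 1.960.
Margin of error: 1.960 × 0.008094 = 0.01586.
CI: 0.89230 ± 0.01586 = (0.876, 0.908).

(0.876, 0.908)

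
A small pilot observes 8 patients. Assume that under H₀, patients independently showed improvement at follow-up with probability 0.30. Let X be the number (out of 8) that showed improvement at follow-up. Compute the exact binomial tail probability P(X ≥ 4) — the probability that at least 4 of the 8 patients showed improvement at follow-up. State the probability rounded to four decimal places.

P = 0.1941

X is binomial with n = 8 and p = 0.30.
P(X ≥ 4) = Σ_{j=4}^{8} C(8,j)·0.30^j·0.70^{8−j}.
= 0.136137 + 0.046675 + 0.010002 + 0.001225 + 0.000066 = 0.1941.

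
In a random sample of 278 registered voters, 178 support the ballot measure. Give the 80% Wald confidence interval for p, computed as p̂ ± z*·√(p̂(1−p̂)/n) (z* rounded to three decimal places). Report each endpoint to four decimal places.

The sample proportion is 178/278 = 0.64029.
SE = √(p̂(1−p̂)/n) = √(0.230319/278) = 0.028783.
The 80% critical value is z* = 1.282.
Margin of error: 1.282 × 0.028783 = 0.03690.
Interval: 0.64029 ± 0.03690 → (0.6034, 0.6772).

(0.6034, 0.6772)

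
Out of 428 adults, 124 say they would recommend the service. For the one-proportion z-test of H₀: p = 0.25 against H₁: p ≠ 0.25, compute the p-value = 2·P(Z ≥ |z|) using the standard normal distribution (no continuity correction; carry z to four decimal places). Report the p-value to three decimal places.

Sample proportion p̂ = 124/428 = 0.28972.
Under H₀, SE = √(p₀(1−p₀)/n) = √(0.25·0.75/428) = √0.000438084 = 0.020930.
Test statistic (full precision, shown to 4 dp): z = (124/428 − 0.25)/SE₀ ≈ 1.8977.
From the standard normal, 2·P(Z ≥ |z|) = 0.058.

p-value = 0.058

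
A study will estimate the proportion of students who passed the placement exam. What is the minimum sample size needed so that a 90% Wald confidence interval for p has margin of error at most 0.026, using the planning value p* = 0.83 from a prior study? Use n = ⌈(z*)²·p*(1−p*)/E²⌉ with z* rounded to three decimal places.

z* = 1.645 at the 90% level.
p*(1−p*) = 0.83·0.17 = 0.1411.
Required n before rounding: 2.706025 × 0.1411 / 0.026² = 564.823.
⌈564.823⌉ = 565.

n = 565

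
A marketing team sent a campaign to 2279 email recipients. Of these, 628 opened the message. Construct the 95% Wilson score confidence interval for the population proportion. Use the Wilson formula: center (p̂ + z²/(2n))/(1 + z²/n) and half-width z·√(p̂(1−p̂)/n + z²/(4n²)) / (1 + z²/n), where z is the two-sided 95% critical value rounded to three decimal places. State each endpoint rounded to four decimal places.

p̂ = 628/2279 = 0.27556; z = 1.960, so z² = 3.841600.
1 + z²/n = 1.001686.
Adjusted center: (0.27556 + z²/(2n))/1.001686 = 0.27594.
Radicand: p̂(1−p̂)/n + z²/(4n²) = 0.000087594 + 0.000000185 = 0.000087779.
Half-width = 1.960·√0.000087779/1.001686 = 0.01833.
Interval: 0.27594 ± 0.01833 → (0.2576, 0.2943).

(0.2576, 0.2943)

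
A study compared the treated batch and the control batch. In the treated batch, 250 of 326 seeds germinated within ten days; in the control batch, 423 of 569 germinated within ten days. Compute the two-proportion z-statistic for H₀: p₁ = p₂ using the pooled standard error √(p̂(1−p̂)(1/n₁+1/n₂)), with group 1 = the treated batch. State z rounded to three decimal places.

Sample proportions: p̂₁ = 250/326 = 0.76687 and p̂₂ = 423/569 = 0.74341.
Pooling: p̂ = 673/895 = 0.75196.
SE = √[p̂(1−p̂)(1/n₁+1/n₂)] = √[0.75196·0.24804·(1/326+1/569)] ≈ 0.029999.
z = 0.02346/0.029999 = 0.782.

z = 0.782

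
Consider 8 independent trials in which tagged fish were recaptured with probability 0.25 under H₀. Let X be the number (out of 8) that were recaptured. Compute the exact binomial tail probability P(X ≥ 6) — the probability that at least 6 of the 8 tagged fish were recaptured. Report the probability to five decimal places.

X is binomial with n = 8 and p = 0.25.
P(X ≥ 6) = C(8,6)·0.25^6·0.75^2 + C(8,7)·0.25^7·0.75^1 + C(8,8)·0.25^8·0.75^0.
= 0.003845 + 0.000366 + 0.000015 = 0.00423.

P = 0.00423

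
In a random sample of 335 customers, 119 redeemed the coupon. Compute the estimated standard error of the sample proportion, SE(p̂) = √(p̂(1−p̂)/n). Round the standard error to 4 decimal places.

The sample proportion is 119/335 = 0.35522.
p̂(1−p̂) = 0.35522·0.64478 = 0.229039.
SE = √(0.229039/335) = 0.0261.

SE = 0.0261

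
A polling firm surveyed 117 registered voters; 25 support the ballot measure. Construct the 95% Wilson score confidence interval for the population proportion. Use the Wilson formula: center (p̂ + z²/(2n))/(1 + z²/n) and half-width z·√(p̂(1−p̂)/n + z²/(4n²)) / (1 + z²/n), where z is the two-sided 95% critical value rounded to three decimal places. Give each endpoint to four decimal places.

(0.1491, 0.2964)

p̂ = 25/117 = 0.21368; z = 1.960, so z² = 3.841600.
Denominator 1 + z²/n = 1 + 3.841600/117 = 1.032834.
Adjusted center: (0.21368 + z²/(2n))/1.032834 = 0.22278.
Radicand: p̂(1−p̂)/n + z²/(4n²) = 0.001436052 + 0.000070159 = 0.001506211.
Half-width = z·√(radicand)/denom = 1.960·0.038810/1.032834 = 0.07365.
Interval: 0.22278 ± 0.07365 → (0.1491, 0.2964).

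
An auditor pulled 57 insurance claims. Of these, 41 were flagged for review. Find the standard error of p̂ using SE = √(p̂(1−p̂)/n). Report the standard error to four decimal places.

SE = 0.0595

The sample proportion is 41/57 = 0.71930.
p̂(1−p̂) = 0.71930·0.28070 = 0.201908.
SE = √(0.201908/57) = √0.003542246 = 0.0595.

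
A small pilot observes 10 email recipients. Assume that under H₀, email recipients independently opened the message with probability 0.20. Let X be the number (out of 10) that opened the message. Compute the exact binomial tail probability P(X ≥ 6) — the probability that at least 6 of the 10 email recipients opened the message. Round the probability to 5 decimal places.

P = 0.00637

X is binomial with n = 10 and p = 0.20.
P(X ≥ 6) = Σ_{j=6}^{10} C(10,j)·0.20^j·0.80^{10−j}.
= 0.005505 + 0.000786 + 0.000074 + 0.000004 + 0.000000 = 0.00637.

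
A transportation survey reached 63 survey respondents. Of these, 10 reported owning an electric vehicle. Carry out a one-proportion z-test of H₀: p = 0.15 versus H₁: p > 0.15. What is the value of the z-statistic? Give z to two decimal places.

With x = 10 successes in n = 63, p̂ = 0.15873.
Null standard error: √(0.15·0.85/63) = √0.002023810 = 0.044987.
Test statistic: z = 0.00873/0.044987 = 0.19.

z = 0.19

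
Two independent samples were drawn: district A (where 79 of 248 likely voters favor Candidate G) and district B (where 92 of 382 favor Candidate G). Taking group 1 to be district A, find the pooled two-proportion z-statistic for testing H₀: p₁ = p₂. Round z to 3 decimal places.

z = 2.143

Sample proportions: p̂₁ = 79/248 = 0.31855 and p̂₂ = 92/382 = 0.24084.
Pooling: p̂ = 171/630 = 0.27143.
SE = √[p̂(1−p̂)(1/n₁+1/n₂)] = √[0.27143·0.72857·(1/248+1/382)] ≈ 0.036264.
z = (p̂₁ − p̂₂)/SE = (0.31855 − 0.24084)/0.036264 = 0.07771/0.036264 = 2.143.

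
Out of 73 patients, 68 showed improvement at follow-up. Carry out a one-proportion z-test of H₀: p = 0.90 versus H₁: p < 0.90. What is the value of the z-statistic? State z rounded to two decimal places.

The sample proportion is 68/73 = 0.93151.
Under H₀, SE = √(p₀(1−p₀)/n) = √(0.90·0.10/73) = √0.001232877 = 0.035112.
Test statistic: z = 0.03151/0.035112 = 0.90.

z = 0.90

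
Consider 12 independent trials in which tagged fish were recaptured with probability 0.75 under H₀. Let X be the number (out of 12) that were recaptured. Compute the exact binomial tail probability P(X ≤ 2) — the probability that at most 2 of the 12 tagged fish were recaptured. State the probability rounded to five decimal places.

P = 0.00004

X ~ Binomial(n=12, p=0.75).
P(X ≤ 2) = C(12,0)·0.75^0·0.25^12 + C(12,1)·0.75^1·0.25^11 + C(12,2)·0.75^2·0.25^10.
= 0.000000 + 0.000002 + 0.000035 = 0.00004.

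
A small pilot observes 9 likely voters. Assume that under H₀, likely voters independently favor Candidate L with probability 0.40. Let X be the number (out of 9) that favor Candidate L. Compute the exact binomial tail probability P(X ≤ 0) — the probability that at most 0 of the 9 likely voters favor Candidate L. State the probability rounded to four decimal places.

P = 0.0101

X is binomial with n = 9 and p = 0.40.
P(X ≤ 0) = C(9,0)·0.40^0·0.60^9.
= 0.010078 = 0.0101.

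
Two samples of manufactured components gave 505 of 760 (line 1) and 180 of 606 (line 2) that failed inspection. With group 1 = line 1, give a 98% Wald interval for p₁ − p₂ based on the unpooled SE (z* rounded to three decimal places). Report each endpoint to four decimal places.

(0.3087, 0.4262)

p̂₁ = 0.66447, p̂₂ = 0.29703, so the observed difference is 0.36744.
SE = √(0.000293353 + 0.000344560) = √0.000637913 = 0.025257.
The 98% critical value is z* = 2.326. Margin = 2.326·0.025257 = 0.05875.
So the interval runs from 0.3087 to 0.4262.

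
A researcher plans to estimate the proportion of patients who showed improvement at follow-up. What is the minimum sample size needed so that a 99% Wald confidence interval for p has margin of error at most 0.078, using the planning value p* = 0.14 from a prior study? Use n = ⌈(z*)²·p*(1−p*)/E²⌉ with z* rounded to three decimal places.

For 99% confidence, z* = 2.576.
p*(1−p*) = 0.14·0.86 = 0.1204.
Required n before rounding: 6.635776 × 0.1204 / 0.078² = 131.319.
Rounding up, n = 132.

n = 132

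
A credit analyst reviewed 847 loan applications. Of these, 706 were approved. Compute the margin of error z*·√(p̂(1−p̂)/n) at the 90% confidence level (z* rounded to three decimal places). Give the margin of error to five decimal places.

ME = 0.02105

With x = 706 successes in n = 847, p̂ = 0.83353.
SE = √(p̂(1−p̂)/n) = √(0.138758/847) = 0.012799.
z* = 1.645 at the 90% level.
ME = 1.645·0.012799 = 0.02105.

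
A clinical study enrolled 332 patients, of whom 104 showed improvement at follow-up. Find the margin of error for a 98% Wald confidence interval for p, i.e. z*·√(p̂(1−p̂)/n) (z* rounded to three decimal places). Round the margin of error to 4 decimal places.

Sample proportion p̂ = 104/332 = 0.31325.
SE(p̂) = √(0.31325·0.68675/332) = 0.025455.
The 98% critical value is z* = 2.326.
So ME = 0.0592.

ME = 0.0592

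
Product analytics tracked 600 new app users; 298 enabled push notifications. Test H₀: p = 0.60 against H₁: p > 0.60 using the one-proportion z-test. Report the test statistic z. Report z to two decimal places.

z = -5.17

The sample proportion is 298/600 = 0.49667.
Under H₀, SE = √(p₀(1−p₀)/n) = √(0.60·0.40/600) = √0.000400000 = 0.020000.
z = (p̂ − p₀)/SE = (0.49667 − 0.60)/0.020000 = -5.17.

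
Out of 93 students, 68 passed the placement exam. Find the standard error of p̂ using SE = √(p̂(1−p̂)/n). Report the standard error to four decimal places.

SE = 0.0460

p̂ = 68/93 = 0.73118.
p̂(1−p̂) = 0.196556.
SE = √(0.196556/93) = √0.002113505 = 0.0460.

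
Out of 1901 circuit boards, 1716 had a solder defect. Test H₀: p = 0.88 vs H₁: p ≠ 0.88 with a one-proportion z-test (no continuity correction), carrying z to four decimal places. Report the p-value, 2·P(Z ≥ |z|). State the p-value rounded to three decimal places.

p-value = 0.002

Sample proportion p̂ = 1716/1901 = 0.90268.
Under H₀, SE = √(p₀(1−p₀)/n) = √(0.88·0.12/1901) = √0.000055550 = 0.007453.
Test statistic (full precision, shown to 4 dp): z = (1716/1901 − 0.88)/SE₀ ≈ 3.0434.
p-value = 2·P(Z ≥ |z|) with z = 3.0434 → 0.002.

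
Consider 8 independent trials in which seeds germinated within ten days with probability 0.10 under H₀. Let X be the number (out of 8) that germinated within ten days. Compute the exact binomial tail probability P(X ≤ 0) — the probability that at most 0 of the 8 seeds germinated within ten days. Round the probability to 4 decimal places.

X ~ Binomial(n=8, p=0.10).
P(X ≤ 0) = C(8,0)·0.10^0·0.90^8.
= 0.430467 = 0.4305.

P = 0.4305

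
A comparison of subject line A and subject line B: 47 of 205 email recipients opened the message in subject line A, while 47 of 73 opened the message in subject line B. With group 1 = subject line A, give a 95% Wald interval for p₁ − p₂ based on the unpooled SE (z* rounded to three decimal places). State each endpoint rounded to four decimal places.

(-0.5386, -0.2906)

p̂₁ = 47/205 = 0.22927, p̂₂ = 47/73 = 0.64384; p̂₁ − p̂₂ = -0.41457.
Unpooled SE = √(p̂₁(1−p̂₁)/n₁ + p̂₂(1−p̂₂)/n₂) = √(0.000861972 + 0.003141251) = 0.063271.
The 95% critical value is z* = 1.960. Margin of error = 0.12401.
So the interval runs from -0.5386 to -0.2906.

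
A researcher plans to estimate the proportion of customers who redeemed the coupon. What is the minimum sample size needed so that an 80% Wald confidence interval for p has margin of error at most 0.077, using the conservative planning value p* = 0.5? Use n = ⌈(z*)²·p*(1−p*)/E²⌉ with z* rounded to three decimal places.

n = 70

For 80% confidence, z* = 1.282.
p*(1−p*) = 0.2500.
(z*)²·p*(1−p*)/E² = 1.643524·0.2500/0.005929 = 69.300.
⌈69.300⌉ = 70.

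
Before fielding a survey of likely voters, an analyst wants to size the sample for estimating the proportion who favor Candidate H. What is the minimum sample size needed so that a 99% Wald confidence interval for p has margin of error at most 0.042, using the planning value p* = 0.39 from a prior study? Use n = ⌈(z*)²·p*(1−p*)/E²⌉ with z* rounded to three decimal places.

The 99% critical value is z* = 2.576.
p*(1−p*) = 0.2379.
(z*)²·p*(1−p*)/E² = 6.635776·0.2379/0.001764 = 894.927.
Rounding up, n = 895.

n = 895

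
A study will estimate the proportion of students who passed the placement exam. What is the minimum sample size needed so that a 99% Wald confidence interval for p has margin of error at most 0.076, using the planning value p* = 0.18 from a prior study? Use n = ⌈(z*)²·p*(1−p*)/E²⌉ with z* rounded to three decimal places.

n = 170

z* = 2.576 at the 99% level.
p*(1−p*) = 0.1476.
Required n before rounding: 6.635776 × 0.1476 / 0.076² = 169.571.
⌈169.571⌉ = 170.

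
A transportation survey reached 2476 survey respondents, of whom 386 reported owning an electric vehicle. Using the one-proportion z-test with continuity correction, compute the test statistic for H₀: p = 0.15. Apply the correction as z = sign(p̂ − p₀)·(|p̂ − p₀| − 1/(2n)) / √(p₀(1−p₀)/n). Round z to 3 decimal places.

The sample proportion is 386/2476 = 0.15590. p̂ − p₀ = 0.005897.
1/(2n) = 0.000202.
Corrected numerator: |0.005897| − 0.000202 = 0.005695.
SE₀ = √(0.15·0.85/2476) = 0.007176.
z = +0.005695/0.007176 = 0.794.

z = 0.794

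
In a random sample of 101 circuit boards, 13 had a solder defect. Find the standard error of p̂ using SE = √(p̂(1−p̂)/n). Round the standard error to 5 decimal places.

The sample proportion is 13/101 = 0.12871.
p̂(1−p̂) = 0.12871·0.87129 = 0.112144.
SE = √(0.112144/101) = 0.03332.

SE = 0.03332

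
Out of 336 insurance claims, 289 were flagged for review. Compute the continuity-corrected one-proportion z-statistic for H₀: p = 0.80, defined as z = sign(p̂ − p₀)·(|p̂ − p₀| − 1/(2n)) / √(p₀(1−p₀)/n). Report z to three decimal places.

z = 2.687

The sample proportion is 289/336 = 0.86012. p̂ − p₀ = 0.060119.
1/(2n) = 0.001488.
Corrected numerator: |0.060119| − 0.001488 = 0.058631.
SE₀ = √(0.80·0.20/336) = 0.021822.
z = +0.058631/0.021822 = 2.687.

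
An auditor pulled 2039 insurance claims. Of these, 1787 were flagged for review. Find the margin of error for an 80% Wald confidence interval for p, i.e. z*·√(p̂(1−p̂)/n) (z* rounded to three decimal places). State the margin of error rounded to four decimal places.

p̂ = 1787/2039 = 0.87641.
SE = √(p̂(1−p̂)/n) = √(0.108316/2039) = 0.007288.
The 80% critical value is z* = 1.282.
ME = 1.282·0.007288 = 0.0093.

ME = 0.0093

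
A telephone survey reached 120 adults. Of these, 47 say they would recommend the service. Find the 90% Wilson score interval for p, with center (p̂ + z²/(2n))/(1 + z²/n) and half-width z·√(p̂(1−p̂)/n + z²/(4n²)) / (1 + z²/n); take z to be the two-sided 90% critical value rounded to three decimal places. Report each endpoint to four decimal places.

(0.3215, 0.4666)

p̂ = 47/120 = 0.39167; z = 1.645, so z² = 2.706025.
1 + z²/n = 1.022550.
Center = (0.39167 + 0.011275)/1.022550 = 0.39406.
Radicand: p̂(1−p̂)/n + z²/(4n²) = 0.001985532 + 0.000046980 = 0.002032512.
Half-width = 1.645·√0.002032512/1.022550 = 0.07253.
Interval: 0.39406 ± 0.07253 → (0.3215, 0.4666).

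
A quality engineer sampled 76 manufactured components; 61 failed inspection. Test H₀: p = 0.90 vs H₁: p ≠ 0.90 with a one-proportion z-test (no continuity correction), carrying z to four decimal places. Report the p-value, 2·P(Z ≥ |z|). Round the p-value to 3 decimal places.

With x = 61 successes in n = 76, p̂ = 0.80263.
Null standard error: √(0.90·0.10/76) = √0.001184211 = 0.034412.
Test statistic (full precision, shown to 4 dp): z = (61/76 − 0.90)/SE₀ ≈ -2.8295.
From the standard normal, 2·P(Z ≥ |z|) = 0.005.

p-value = 0.005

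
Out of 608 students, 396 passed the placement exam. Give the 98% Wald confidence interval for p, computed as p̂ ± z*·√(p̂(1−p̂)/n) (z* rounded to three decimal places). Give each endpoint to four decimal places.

(0.6064, 0.6963)

Sample proportion p̂ = 396/608 = 0.65132.
Standard error of p̂: √(0.227104/608) = √0.000373526 = 0.019327.
For 98% confidence, z* = 2.326.
Margin = 2.326·0.019327 = 0.04495.
CI: 0.65132 ± 0.04495 = (0.6064, 0.6963).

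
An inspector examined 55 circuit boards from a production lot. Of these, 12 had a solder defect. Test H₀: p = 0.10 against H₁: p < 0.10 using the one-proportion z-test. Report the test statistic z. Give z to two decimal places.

The sample proportion is 12/55 = 0.21818.
Null standard error: √(0.10·0.90/55) = √0.001636364 = 0.040452.
z = (p̂ − p₀)/SE = (0.21818 − 0.10)/0.040452 = 2.92.

z = 2.92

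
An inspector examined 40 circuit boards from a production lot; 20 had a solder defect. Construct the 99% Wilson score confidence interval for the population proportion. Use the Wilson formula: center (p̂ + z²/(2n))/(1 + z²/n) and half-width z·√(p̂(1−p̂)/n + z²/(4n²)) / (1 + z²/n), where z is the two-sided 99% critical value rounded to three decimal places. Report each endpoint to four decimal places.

(0.3114, 0.6886)

Here p̂ = 20/40 = 0.50000 and z = 2.576 (z² = 6.635776).
1 + z²/n = 1.165894.
Adjusted center: (0.50000 + z²/(2n))/1.165894 = 0.50000.
Radicand: p̂(1−p̂)/n + z²/(4n²) = 0.006250000 + 0.001036840 = 0.007286840.
Half-width = 2.576·√0.007286840/1.165894 = 0.18861.
Interval: 0.50000 ± 0.18861 → (0.3114, 0.6886).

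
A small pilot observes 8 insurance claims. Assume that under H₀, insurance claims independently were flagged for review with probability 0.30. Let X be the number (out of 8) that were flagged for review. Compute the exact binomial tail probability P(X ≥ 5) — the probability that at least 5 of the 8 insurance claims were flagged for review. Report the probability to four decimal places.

X ~ Binomial(n=8, p=0.30).
P(X ≥ 5) = C(8,5)·0.30^5·0.70^3 + C(8,6)·0.30^6·0.70^2 + C(8,7)·0.30^7·0.70^1 + C(8,8)·0.30^8·0.70^0.
= 0.046675 + 0.010002 + 0.001225 + 0.000066 = 0.0580.

P = 0.0580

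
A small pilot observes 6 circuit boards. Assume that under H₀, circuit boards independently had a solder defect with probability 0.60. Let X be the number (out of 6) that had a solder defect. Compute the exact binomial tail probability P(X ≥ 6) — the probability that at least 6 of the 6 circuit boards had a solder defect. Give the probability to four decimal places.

P = 0.0467

X ~ Binomial(n=6, p=0.60).
P(X ≥ 6) = C(6,6)·0.60^6·0.40^0.
= 0.046656 = 0.0467.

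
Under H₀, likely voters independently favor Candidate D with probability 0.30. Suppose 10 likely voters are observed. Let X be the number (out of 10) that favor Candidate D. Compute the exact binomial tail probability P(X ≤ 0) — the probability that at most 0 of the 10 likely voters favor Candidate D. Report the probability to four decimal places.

P = 0.0282

X ~ Binomial(n=10, p=0.30).
P(X ≤ 0) = C(10,0)·0.30^0·0.70^10.
= 0.028248 = 0.0282.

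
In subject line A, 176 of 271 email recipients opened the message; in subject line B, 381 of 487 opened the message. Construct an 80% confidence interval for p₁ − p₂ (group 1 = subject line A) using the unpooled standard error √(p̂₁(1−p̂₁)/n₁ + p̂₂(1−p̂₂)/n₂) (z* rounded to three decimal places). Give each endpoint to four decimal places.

(-0.1771, -0.0887)

p̂₁ = 0.64945, p̂₂ = 0.78234, so the observed difference is -0.13289.
Unpooled SE = √(p̂₁(1−p̂₁)/n₁ + p̂₂(1−p̂₂)/n₂) = √(0.000840095 + 0.000349658) = 0.034493.
The 80% critical value is z* = 1.282. Margin = 1.282·0.034493 = 0.04422.
CI: -0.13289 ± 0.04422 = (-0.1771, -0.0887).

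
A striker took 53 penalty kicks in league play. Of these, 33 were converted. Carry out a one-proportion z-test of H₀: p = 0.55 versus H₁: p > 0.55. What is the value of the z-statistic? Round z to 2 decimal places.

p̂ = 33/53 = 0.62264.
SE₀ = √(0.55·0.45/53) = 0.068336.
z = (p̂ − p₀)/SE = (0.62264 − 0.55)/0.068336 = 1.06.

z = 1.06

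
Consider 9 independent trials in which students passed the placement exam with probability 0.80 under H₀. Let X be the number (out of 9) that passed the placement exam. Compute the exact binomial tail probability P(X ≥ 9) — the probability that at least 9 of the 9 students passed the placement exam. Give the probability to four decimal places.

P = 0.1342

X ~ Binomial(n=9, p=0.80).
P(X ≥ 9) = C(9,9)·0.80^9·0.20^0.
= 0.134218 = 0.1342.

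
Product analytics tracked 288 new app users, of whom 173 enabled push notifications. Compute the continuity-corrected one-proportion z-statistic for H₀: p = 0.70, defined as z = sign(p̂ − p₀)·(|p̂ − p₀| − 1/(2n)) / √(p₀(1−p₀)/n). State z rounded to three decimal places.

z = -3.613

With x = 173 successes in n = 288, p̂ = 0.60069. p̂ − p₀ = -0.099306.
Continuity correction 1/(2n) = 1/576 = 0.001736.
Corrected numerator: |-0.099306| − 0.001736 = 0.097570.
Under H₀, SE = √(p₀(1−p₀)/n) = √(0.70·0.30/288) = √0.000729167 = 0.027003.
z = −0.097570/0.027003 = -3.613.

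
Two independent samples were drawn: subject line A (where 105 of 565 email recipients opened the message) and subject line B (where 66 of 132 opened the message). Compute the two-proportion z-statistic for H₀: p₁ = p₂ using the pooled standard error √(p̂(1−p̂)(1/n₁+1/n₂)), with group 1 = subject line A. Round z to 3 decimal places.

z = -7.552

p̂₁ = 105/565 = 0.18584, p̂₂ = 66/132 = 0.50000.
Pooling: p̂ = 171/697 = 0.24534.
SE = √[p̂(1−p̂)(1/n₁+1/n₂)] = √[0.24534·0.75466·(1/565+1/132)] ≈ 0.041597.
z = -0.31416/0.041597 = -7.552.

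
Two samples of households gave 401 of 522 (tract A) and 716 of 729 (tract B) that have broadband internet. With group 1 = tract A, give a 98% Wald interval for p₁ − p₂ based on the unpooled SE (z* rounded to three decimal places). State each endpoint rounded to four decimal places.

(-0.2584, -0.1695)

p̂₁ = 0.76820, p̂₂ = 0.98217, so the observed difference is -0.21397.
Unpooled SE = √(p̂₁(1−p̂₁)/n₁ + p̂₂(1−p̂₂)/n₂) = √(0.000341129 + 0.000024026) = 0.019109.
z* = 2.326 at the 98% level. Margin of error = 0.04445.
So the interval runs from -0.2584 to -0.1695.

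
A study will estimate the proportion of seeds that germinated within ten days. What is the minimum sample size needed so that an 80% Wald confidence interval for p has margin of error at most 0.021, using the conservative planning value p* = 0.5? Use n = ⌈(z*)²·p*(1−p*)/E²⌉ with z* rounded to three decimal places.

z* = 1.282 at the 80% level.
p*(1−p*) = 0.50·0.50 = 0.2500.
(z*)²·p*(1−p*)/E² = 1.643524·0.2500/0.000441 = 931.703.
⌈931.703⌉ = 932.

n = 932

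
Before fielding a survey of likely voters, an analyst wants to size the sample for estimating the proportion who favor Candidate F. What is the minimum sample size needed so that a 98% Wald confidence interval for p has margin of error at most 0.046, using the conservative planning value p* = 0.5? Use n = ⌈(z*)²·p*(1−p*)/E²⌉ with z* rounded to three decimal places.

z* = 2.326 at the 98% level.
p*(1−p*) = 0.50·0.50 = 0.2500.
Required n before rounding: 5.410276 × 0.2500 / 0.046² = 639.210.
⌈639.210⌉ = 640.

n = 640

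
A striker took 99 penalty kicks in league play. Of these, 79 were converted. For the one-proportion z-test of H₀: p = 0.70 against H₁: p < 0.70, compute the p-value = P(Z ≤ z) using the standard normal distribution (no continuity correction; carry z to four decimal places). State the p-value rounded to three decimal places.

The sample proportion is 79/99 = 0.79798.
SE₀ = √(0.70·0.30/99) = 0.046057.
z = (p̂ − p₀)/SE = (79/99 − 0.70)/0.046057 ≈ 2.1274.
p-value = P(Z ≤ z) with z = 2.1274 → 0.983.

p-value = 0.983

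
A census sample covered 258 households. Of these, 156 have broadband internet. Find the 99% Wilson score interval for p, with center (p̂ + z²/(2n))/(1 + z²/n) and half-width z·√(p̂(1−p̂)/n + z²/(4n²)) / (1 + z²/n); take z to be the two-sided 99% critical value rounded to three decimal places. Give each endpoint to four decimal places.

(0.5246, 0.6795)

Here p̂ = 156/258 = 0.60465 and z = 2.576 (z² = 6.635776).
1 + z²/n = 1.025720.
Adjusted center: (0.60465 + z²/(2n))/1.025720 = 0.60203.
Radicand: p̂(1−p̂)/n + z²/(4n²) = 0.000926543 + 0.000024923 = 0.000951466.
Half-width = z·√(radicand)/denom = 2.576·0.030846/1.025720 = 0.07747.
CI: 0.60203 ± 0.07747 = (0.5246, 0.6795).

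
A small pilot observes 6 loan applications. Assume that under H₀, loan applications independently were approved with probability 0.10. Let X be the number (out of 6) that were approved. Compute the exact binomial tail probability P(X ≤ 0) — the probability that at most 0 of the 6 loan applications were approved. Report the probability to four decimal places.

P = 0.5314

X is binomial with n = 6 and p = 0.10.
P(X ≤ 0) = C(6,0)·0.10^0·0.90^6.
= 0.531441 = 0.5314.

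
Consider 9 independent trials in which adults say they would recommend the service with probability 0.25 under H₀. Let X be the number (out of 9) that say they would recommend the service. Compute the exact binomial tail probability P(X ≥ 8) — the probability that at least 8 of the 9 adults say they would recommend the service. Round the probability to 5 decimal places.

P = 0.00011

X is binomial with n = 9 and p = 0.25.
P(X ≥ 8) = C(9,8)·0.25^8·0.75^1 + C(9,9)·0.25^9·0.75^0.
= 0.000103 + 0.000004 = 0.00011.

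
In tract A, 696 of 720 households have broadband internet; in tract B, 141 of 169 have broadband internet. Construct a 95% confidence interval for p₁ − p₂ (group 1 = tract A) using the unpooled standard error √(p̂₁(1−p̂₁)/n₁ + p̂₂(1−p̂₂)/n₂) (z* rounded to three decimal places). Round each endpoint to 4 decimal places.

(0.0748, 0.1899)

p̂₁ = 696/720 = 0.96667, p̂₂ = 141/169 = 0.83432; p̂₁ − p̂₂ = 0.13235.
Unpooled SE = √(p̂₁(1−p̂₁)/n₁ + p̂₂(1−p̂₂)/n₂) = √(0.000044753 + 0.000817932) = 0.029371.
The 95% critical value is z* = 1.960. Margin = 1.960·0.029371 = 0.05757.
So the interval runs from 0.0748 to 0.1899.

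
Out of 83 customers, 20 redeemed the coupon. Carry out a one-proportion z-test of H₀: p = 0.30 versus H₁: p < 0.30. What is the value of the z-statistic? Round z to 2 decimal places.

z = -1.17

The sample proportion is 20/83 = 0.24096.
SE₀ = √(0.30·0.70/83) = 0.050300.
z = (p̂ − p₀)/SE = (0.24096 − 0.30)/0.050300 = -1.17.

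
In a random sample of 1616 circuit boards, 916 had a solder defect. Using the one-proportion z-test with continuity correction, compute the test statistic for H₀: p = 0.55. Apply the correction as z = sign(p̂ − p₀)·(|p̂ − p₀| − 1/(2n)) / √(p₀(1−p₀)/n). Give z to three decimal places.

z = 1.335

With x = 916 successes in n = 1616, p̂ = 0.56683. p̂ − p₀ = 0.016832.
Continuity correction 1/(2n) = 1/3232 = 0.000309.
Corrected numerator: |0.016832| − 0.000309 = 0.016523.
Under H₀, SE = √(p₀(1−p₀)/n) = √(0.55·0.45/1616) = √0.000153156 = 0.012376.
z = +0.016523/0.012376 = 1.335.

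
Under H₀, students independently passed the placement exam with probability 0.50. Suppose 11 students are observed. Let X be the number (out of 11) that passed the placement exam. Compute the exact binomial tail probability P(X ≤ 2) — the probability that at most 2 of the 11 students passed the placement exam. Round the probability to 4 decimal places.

P = 0.0327

X is binomial with n = 11 and p = 0.50.
P(X ≤ 2) = C(11,0)·0.50^0·0.50^11 + C(11,1)·0.50^1·0.50^10 + C(11,2)·0.50^2·0.50^9.
= 0.000488 + 0.005371 + 0.026855 = 0.0327.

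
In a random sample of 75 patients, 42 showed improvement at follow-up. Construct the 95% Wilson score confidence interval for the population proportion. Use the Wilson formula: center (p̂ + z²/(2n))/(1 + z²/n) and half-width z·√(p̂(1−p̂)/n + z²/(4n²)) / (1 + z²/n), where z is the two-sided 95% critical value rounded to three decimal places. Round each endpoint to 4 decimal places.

(0.4475, 0.6667)

Here p̂ = 42/75 = 0.56000 and z = 1.960 (z² = 3.841600).
1 + z²/n = 1.051221.
Adjusted center: (0.56000 + z²/(2n))/1.051221 = 0.55708.
Radicand: p̂(1−p̂)/n + z²/(4n²) = 0.003285333 + 0.000170738 = 0.003456071.
Half-width = z·√(radicand)/denom = 1.960·0.058788/1.051221 = 0.10961.
Interval: 0.55708 ± 0.10961 → (0.4475, 0.6667).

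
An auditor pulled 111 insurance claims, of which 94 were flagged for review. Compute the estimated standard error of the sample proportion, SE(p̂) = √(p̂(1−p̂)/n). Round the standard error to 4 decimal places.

SE = 0.0342

p̂ = 94/111 = 0.84685.
p̂(1−p̂) = 0.129695.
Dividing by n and taking the root: √0.001168423 = 0.0342.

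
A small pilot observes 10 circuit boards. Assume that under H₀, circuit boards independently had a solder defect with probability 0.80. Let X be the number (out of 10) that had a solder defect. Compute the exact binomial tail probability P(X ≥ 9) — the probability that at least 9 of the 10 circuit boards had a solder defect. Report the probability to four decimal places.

X is binomial with n = 10 and p = 0.80.
P(X ≥ 9) = C(10,9)·0.80^9·0.20^1 + C(10,10)·0.80^10·0.20^0.
= 0.268435 + 0.107374 = 0.3758.

P = 0.3758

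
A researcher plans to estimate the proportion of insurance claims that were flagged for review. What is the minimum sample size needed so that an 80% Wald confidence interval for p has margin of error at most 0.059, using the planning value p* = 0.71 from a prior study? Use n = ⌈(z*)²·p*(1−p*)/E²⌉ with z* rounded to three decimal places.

z* = 1.282 at the 80% level.
p*(1−p*) = 0.71·0.29 = 0.2059.
(z*)²·p*(1−p*)/E² = 1.643524·0.2059/0.003481 = 97.214.
Rounding up, n = 98.

n = 98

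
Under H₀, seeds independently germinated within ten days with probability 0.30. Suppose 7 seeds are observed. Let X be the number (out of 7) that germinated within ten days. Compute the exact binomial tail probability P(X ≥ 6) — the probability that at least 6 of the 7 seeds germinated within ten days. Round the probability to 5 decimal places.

P = 0.00379

X is binomial with n = 7 and p = 0.30.
P(X ≥ 6) = C(7,6)·0.30^6·0.70^1 + C(7,7)·0.30^7·0.70^0.
= 0.003572 + 0.000219 = 0.00379.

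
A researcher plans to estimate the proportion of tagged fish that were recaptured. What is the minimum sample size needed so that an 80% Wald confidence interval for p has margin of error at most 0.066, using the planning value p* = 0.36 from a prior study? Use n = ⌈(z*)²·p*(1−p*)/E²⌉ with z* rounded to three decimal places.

n = 87

z* = 1.282 at the 80% level.
p*(1−p*) = 0.36·0.64 = 0.2304.
(z*)²·p*(1−p*)/E² = 1.643524·0.2304/0.004356 = 86.930.
⌈86.930⌉ = 87.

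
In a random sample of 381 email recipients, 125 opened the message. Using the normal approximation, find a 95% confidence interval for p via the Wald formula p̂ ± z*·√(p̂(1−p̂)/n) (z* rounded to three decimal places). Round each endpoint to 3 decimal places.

(0.281, 0.375)

p̂ = 125/381 = 0.32808.
Standard error of p̂: √(0.220445/381) = √0.000578595 = 0.024054.
z* = 1.960 at the 95% level.
Margin of error: 1.960 × 0.024054 = 0.04715.
Interval: 0.32808 ± 0.04715 → (0.281, 0.375).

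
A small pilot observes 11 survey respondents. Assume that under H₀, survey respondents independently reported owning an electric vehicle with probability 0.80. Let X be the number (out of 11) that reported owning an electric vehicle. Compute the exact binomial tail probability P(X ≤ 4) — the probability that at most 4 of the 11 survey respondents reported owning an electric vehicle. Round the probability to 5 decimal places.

P = 0.00197

X ~ Binomial(n=11, p=0.80).
P(X ≤ 4) = Σ_{j=0}^{4} C(11,j)·0.80^j·0.20^{11−j}.
= 0.000000 + 0.000001 + 0.000018 + 0.000216 + 0.001730 = 0.00197.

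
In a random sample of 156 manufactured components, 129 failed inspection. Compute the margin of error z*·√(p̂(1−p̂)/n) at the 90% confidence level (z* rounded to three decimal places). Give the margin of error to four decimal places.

Sample proportion p̂ = 129/156 = 0.82692.
Standard error of p̂: √(0.143121/156) = √0.000917444 = 0.030289.
For 90% confidence, z* = 1.645.
Margin of error = z*·SE = 1.645 × 0.030289 = 0.0498.

ME = 0.0498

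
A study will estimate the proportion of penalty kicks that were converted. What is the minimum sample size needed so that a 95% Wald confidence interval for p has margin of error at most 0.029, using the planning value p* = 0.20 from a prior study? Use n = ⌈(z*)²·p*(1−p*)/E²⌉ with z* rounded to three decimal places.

For 95% confidence, z* = 1.960.
p*(1−p*) = 0.1600.
(z*)²·p*(1−p*)/E² = 3.841600·0.1600/0.000841 = 730.863.
⌈730.863⌉ = 731.

n = 731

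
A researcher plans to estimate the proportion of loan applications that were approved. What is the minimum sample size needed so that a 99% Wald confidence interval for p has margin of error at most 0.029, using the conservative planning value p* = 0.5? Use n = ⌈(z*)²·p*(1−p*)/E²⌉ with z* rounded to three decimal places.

n = 1973

z* = 2.576 at the 99% level.
p*(1−p*) = 0.50·0.50 = 0.2500.
(z*)²·p*(1−p*)/E² = 6.635776·0.2500/0.000841 = 1972.585.
⌈1972.585⌉ = 1973.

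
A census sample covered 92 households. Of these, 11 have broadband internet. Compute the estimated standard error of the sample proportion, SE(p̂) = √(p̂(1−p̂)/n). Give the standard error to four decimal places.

p̂ = 11/92 = 0.11957.
p̂(1−p̂) = 0.105273.
SE = √(0.105273/92) = √0.001144272 = 0.0338.

SE = 0.0338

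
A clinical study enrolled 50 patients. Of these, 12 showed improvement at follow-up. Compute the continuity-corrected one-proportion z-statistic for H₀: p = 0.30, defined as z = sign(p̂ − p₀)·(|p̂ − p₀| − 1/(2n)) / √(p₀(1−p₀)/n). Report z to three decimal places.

z = -0.772

With x = 12 successes in n = 50, p̂ = 0.24000. p̂ − p₀ = -0.060000.
1/(2n) = 0.010000.
Corrected numerator: |-0.060000| − 0.010000 = 0.050000.
Null standard error: √(0.30·0.70/50) = √0.004200000 = 0.064807.
z = −0.050000/0.064807 = -0.772.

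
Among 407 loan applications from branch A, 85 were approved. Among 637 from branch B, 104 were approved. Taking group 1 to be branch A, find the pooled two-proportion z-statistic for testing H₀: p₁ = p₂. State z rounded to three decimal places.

z = 1.865

p̂₁ = 85/407 = 0.20885, p̂₂ = 104/637 = 0.16327.
Pooled p̂ = (85+104)/(407+637) = 189/1044 = 0.18103.
SE = √[p̂(1−p̂)(1/n₁+1/n₂)] = √[0.18103·0.81897·(1/407+1/637)] ≈ 0.024434.
z = 0.04558/0.024434 = 1.865.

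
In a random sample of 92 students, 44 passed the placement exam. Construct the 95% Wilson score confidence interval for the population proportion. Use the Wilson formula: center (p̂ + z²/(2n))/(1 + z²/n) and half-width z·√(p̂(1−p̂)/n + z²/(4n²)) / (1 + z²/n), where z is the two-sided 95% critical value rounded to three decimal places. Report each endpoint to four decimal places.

Here p̂ = 44/92 = 0.47826 and z = 1.960 (z² = 3.841600).
1 + z²/n = 1.041757.
Center = (0.47826 + 0.020878)/1.041757 = 0.47913.
Radicand: p̂(1−p̂)/n + z²/(4n²) = 0.002712254 + 0.000113469 = 0.002825723.
Half-width = 1.960·√0.002825723/1.041757 = 0.10001.
CI: 0.47913 ± 0.10001 = (0.3791, 0.5791).

(0.3791, 0.5791)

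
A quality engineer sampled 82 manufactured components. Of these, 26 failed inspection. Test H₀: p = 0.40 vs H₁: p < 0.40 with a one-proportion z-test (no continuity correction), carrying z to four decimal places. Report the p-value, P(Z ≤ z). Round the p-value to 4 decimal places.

p-value = 0.0627

p̂ = 26/82 = 0.31707.
SE₀ = √(0.40·0.60/82) = 0.054100.
z = (p̂ − p₀)/SE = (26/82 − 0.40)/0.054100 ≈ -1.5328.
From the standard normal, P(Z ≤ z) = 0.0627.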